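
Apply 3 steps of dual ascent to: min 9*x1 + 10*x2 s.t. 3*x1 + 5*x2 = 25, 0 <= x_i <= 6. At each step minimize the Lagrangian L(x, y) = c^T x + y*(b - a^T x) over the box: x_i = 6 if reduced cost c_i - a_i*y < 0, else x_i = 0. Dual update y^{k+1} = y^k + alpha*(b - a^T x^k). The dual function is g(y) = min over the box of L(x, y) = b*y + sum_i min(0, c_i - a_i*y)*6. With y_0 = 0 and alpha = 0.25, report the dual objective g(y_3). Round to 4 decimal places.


Dual ascent for LP: min 9*x1 + 10*x2, 3*x1 + 5*x2 = 25, 0 <= x_i <= 6
Step 1: y^k = 0.0, reduced costs: (9.0, 10.0)
  x^k = (0.0, 0.0), subgradient = b - a^T x = 25.0
  y^{k+1} = 0.0 + 0.25*25.0 = 6.25
Step 2: y^k = 6.25, reduced costs: (-9.75, -21.25)
  x^k = (6.0, 6.0), subgradient = b - a^T x = -23.0
  y^{k+1} = 6.25 + 0.25*-23.0 = 0.5
Step 3: y^k = 0.5, reduced costs: (7.5, 7.5)
  x^k = (0.0, 0.0), subgradient = b - a^T x = 25.0
  y^{k+1} = 0.5 + 0.25*25.0 = 6.75
Dual objective at y_3 = 6.75: reduced costs (-11.25, -23.75), box minimizer x = (6.0, 6.0)
g(y_3) = b*y + (c1 - a1*y)*x1 + (c2 - a2*y)*x2 = 25*6.75 + (-11.25)*6.0 + (-23.75)*6.0 = 168.75 - 67.5 - 142.5 = -41.25


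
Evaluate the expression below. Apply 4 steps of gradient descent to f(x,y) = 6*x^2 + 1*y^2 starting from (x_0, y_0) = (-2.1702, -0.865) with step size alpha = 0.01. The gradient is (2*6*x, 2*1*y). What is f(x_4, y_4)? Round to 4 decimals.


Gradient descent on f(x,y) = 6*x^2 + 1*y^2.
Starting point: (-2.1702, -0.865), alpha = 0.01
Step 1: grad_x = 2*6*-2.1702 = -26.0424, grad_y = 2*1*-0.865 = -1.73
  x_1 = -2.1702 - 0.01*-26.0424 = -1.9098
  y_1 = -0.865 - 0.01*-1.73 = -0.8477
Step 2: grad_x = 2*6*-1.9098 = -22.9173, grad_y = 2*1*-0.8477 = -1.6954
  x_2 = -1.9098 - 0.01*-22.9173 = -1.6806
  y_2 = -0.8477 - 0.01*-1.6954 = -0.8307
Step 3: grad_x = 2*6*-1.6806 = -20.1672, grad_y = 2*1*-0.8307 = -1.6615
  x_3 = -1.6806 - 0.01*-20.1672 = -1.4789
  y_3 = -0.8307 - 0.01*-1.6615 = -0.8141
Step 4: grad_x = 2*6*-1.4789 = -17.7472, grad_y = 2*1*-0.8141 = -1.6283
  x_4 = -1.4789 - 0.01*-17.7472 = -1.3015
  y_4 = -0.8141 - 0.01*-1.6283 = -0.7978
f(-1.3015, -0.7978) = 6*(-1.3015)^2 + 1*(-0.7978)^2 = 10.7993


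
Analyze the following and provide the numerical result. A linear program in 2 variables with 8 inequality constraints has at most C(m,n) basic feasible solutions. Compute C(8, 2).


Each vertex corresponds to some choice of n active constraints out of m, so the number of vertices is at most C(m, n) = m! / (n!(m-n)!).
m = 8, n = 2
Numerator: 8 * 7
Denominator: 2! = 2
C(8, 2) = 28


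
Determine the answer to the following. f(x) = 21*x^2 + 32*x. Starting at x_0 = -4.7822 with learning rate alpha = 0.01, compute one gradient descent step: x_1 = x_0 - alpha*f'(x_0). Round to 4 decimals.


We compute the gradient at x_0 and apply the update.
f'(x) = 42*x + 32
f'(-4.7822) = 42*-4.7822 + 32 = -168.8524
x_1 = -4.7822 - 0.01*-168.8524 = -3.0937


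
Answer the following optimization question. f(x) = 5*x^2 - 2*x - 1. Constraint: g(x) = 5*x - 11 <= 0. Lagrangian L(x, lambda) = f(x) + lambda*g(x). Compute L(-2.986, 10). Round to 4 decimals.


Step 1: Evaluate f(x).
f(-2.986) = 5*(-2.986)^2 - 2*(-2.986) - 1 = 49.553
Step 2: Evaluate g(x).
g(-2.986) = 5*-2.986 - 11 = -25.93
Step 3: Compute Lagrangian.
L = 49.553 + 10*-25.93 = -209.747


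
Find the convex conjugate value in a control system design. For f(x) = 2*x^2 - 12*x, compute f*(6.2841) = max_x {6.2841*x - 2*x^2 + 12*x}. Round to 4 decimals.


f*(y) = sup_x {y*x - a*x^2 - b*x} = sup_x {(y-b)*x - a*x^2}
FOC: (y - b) - 2a*x = 0 => x* = (y - b)/(2a)
x* = (6.2841 + 12)/(2*2) = 4.571
f*(6.2841) = (y-b)^2/(4a) = (6.2841 + 12)^2/(4*2)
= 334.3083/8 = 41.7885


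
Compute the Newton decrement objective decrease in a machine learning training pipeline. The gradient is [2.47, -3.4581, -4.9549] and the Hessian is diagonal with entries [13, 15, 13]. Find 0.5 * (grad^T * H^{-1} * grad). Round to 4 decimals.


Step 1: H is diagonal, so H^(-1) * g = [0.19, -0.2305, -0.3811].
Step 2: g^T H^(-1) g = sum_i g_i^2 / H_ii
  = (2.47)^2/13 + (-3.4581)^2/15 + (-4.9549)^2/13
  = 0.4693 + 0.7972 + 1.8885 = 3.1551
Step 3: Objective decrease = 0.5 * g^T H^(-1) g = 1.5775


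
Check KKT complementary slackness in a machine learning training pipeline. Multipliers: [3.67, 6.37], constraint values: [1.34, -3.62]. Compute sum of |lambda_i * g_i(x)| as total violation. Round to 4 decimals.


KKT complementary slackness check:
lambda_1 * g_1 = 3.67 * 1.34 = 4.9178
lambda_2 * g_2 = 6.37 * -3.62 = -23.0594
Total violation = 4.9178 + 23.0594 = 27.9772


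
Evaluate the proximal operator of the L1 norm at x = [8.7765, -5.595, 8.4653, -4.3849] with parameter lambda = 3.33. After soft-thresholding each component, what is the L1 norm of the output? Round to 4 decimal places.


Soft-thresholding with lambda = 3.33:
prox(8.7765) = sign(8.7765)*max(|8.7765| - 3.33, 0) = 5.4465
prox(-5.595) = sign(-5.595)*max(|-5.595| - 3.33, 0) = -2.265
prox(8.4653) = sign(8.4653)*max(|8.4653| - 3.33, 0) = 5.1353
prox(-4.3849) = sign(-4.3849)*max(|-4.3849| - 3.33, 0) = -1.0549
prox(x) = [5.4465, -2.265, 5.1353, -1.0549]
||prox(x)||_1 = 5.4465 + 2.265 + 5.1353 + 1.0549 = 13.9017


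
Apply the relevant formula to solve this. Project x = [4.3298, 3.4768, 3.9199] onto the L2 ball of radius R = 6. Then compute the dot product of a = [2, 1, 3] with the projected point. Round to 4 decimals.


Step 1: Compute ||x|| (intermediates to 6 decimals).
||x|| = sqrt(4.3298^2 + 3.4768^2 + 3.9199^2) = 6.797126
Step 2: Project.
Since ||x|| > R, scale = R/||x|| = 6/6.797126 = 0.882726, proj(x) = scale * x
proj(x) = [3.822027, 3.069062, 3.460198]
Step 3: Dot product.
a^T * proj(x) = 2*3.822027 + 1*3.069062 + 3*3.460198 = 21.0937


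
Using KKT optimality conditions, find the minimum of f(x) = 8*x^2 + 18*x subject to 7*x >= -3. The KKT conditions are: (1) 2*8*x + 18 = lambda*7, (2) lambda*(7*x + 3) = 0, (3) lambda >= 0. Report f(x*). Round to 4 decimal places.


Step 1: Try lambda = 0 (constraint inactive).
x_unc = -18/(2*8) = -1.125
Check: 7*-1.125 = -7.875 < -3 -- violated!
Step 2: Constraint must be active: 7*x = -3
x* = -3/7 = -0.4286 (rounded; the exact value -3/7 is used below)
lambda = (2*8*(-3/7) + 18)/7 = 1.5918
Step 3: Compute optimal value.
f(x*) = 8*(-3/7)^2 + 18*(-3/7) = -6.2449


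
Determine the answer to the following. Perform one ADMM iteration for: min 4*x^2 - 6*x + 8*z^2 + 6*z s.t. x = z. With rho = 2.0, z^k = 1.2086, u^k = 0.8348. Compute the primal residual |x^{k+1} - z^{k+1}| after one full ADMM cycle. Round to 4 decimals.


ADMM iteration with rho = 2.0, z^k = 1.2086, u^k = 0.8348
Step 1: x-update.
Minimize 4*x^2 - 6*x + (2.0/2)*(x - 1.2086 + 0.8348)^2
FOC: (2*4 + 2.0)*x = 6 + 2.0*(1.2086 - 0.8348)
x^{k+1} = 0.6748
Step 2: z-update.
Minimize 8*z^2 + 6*z + (2.0/2)*(0.6748 - z + 0.8348)^2
FOC: (2*8 + 2.0)*z = -6 + 2.0*(0.6748 + 0.8348)
z^{k+1} = -0.1656
Step 3: u-update.
u^{k+1} = 0.8348 + 0.6748 + 0.1656 = 1.6752
Step 4: Primal residual = |0.6748 + 0.1656| = 0.8404


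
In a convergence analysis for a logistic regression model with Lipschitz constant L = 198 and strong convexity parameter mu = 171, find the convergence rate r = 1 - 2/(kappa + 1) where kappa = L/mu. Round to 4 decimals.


Step 1: Compute the condition number.
kappa = L/mu = 198/171 = 1.1579
Step 2: Compute the convergence rate.
r = 1 - 2/(kappa + 1) = 1 - 2*mu/(L + mu) = (L - mu)/(L + mu) = 27/369 = 0.0732


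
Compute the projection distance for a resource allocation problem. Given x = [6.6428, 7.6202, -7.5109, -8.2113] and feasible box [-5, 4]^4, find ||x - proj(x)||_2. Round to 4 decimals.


Project each component onto [-5, 4].
clip(6.6428) = 4.0, clip(7.6202) = 4.0, clip(-7.5109) = -5.0, clip(-8.2113) = -5.0
Projection = [4.0, 4.0, -5.0, -5.0]
Squared diffs: [6.9844, 13.1058, 6.3046, 10.3124]
Distance = sqrt(36.7072) = 6.0587


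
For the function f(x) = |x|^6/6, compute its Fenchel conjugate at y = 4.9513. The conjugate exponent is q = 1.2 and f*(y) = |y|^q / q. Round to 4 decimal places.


The conjugate exponent q satisfies 1/p + 1/q = 1.
p = 6, so q = 6/(6 - 1) = 1.2
|y|^q = 4.9513^1.2 = 6.8181
f*(4.9513) = 6.8181 / 1.2 = 5.6817


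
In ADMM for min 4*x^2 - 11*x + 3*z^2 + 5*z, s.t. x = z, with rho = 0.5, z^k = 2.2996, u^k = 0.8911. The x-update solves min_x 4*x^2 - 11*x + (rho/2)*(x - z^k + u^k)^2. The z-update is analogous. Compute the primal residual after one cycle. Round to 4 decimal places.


ADMM iteration with rho = 0.5, z^k = 2.2996, u^k = 0.8911
Step 1: x-update.
Minimize 4*x^2 - 11*x + (0.5/2)*(x - 2.2996 + 0.8911)^2
FOC: (2*4 + 0.5)*x = 11 + 0.5*(2.2996 - 0.8911)
x^{k+1} = 1.377
Step 2: z-update.
Minimize 3*z^2 + 5*z + (0.5/2)*(1.377 - z + 0.8911)^2
FOC: (2*3 + 0.5)*z = -5 + 0.5*(1.377 + 0.8911)
z^{k+1} = -0.5948
Step 3: u-update.
u^{k+1} = 0.8911 + 1.377 + 0.5948 = 2.8628
Step 4: Primal residual = |1.377 + 0.5948| = 1.9717


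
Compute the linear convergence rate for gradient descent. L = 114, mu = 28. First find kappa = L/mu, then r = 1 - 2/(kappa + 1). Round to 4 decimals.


Step 1: Compute the condition number.
kappa = L/mu = 114/28 = 4.0714
Step 2: Compute the convergence rate.
r = 1 - 2/(kappa + 1) = 1 - 2*mu/(L + mu) = (L - mu)/(L + mu) = 86/142 = 0.6056


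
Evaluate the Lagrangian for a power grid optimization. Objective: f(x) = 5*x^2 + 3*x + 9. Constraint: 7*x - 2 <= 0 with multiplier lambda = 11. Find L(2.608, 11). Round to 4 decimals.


Step 1: Evaluate f(x).
f(2.608) = 5*2.608^2 + 3*2.608 + 9 = 50.8323
Step 2: Evaluate g(x).
g(2.608) = 7*2.608 - 2 = 16.256
Step 3: Compute Lagrangian.
L = 50.8323 + 11*16.256 = 229.6483


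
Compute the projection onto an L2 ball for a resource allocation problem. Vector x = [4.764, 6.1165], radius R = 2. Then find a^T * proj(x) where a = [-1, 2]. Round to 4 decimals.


Step 1: Compute ||x|| (intermediates to 6 decimals).
||x|| = sqrt(4.764^2 + 6.1165^2) = 7.752888
Step 2: Project.
Since ||x|| > R, scale = R/||x|| = 2/7.752888 = 0.257968, proj(x) = scale * x
proj(x) = [1.22896, 1.577861]
Step 3: Dot product.
a^T * proj(x) = -1*1.22896 + 2*1.577861 = 1.9268


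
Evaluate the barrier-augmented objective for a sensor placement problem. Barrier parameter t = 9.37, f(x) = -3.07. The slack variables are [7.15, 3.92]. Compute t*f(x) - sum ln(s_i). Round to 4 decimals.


Step 1: Compute log-barrier.
ln values: [1.9671, 1.3661]
phi = -(1.9671 + 1.3661) = -3.3332
Step 2: Compute augmented objective.
t*f(x) = 9.37*-3.07 = -28.7659
Total = -28.7659 - 3.3332 = -32.0991


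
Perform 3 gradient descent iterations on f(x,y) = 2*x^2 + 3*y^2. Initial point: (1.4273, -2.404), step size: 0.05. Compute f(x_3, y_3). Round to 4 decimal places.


Gradient descent on f(x,y) = 2*x^2 + 3*y^2.
Starting point: (1.4273, -2.404), alpha = 0.05
Step 1: grad_x = 2*2*1.4273 = 5.7092, grad_y = 2*3*-2.404 = -14.424
  x_1 = 1.4273 - 0.05*5.7092 = 1.1418
  y_1 = -2.404 - 0.05*-14.424 = -1.6828
Step 2: grad_x = 2*2*1.1418 = 4.5674, grad_y = 2*3*-1.6828 = -10.0968
  x_2 = 1.1418 - 0.05*4.5674 = 0.9135
  y_2 = -1.6828 - 0.05*-10.0968 = -1.178
Step 3: grad_x = 2*2*0.9135 = 3.6539, grad_y = 2*3*-1.178 = -7.0678
  x_3 = 0.9135 - 0.05*3.6539 = 0.7308
  y_3 = -1.178 - 0.05*-7.0678 = -0.8246
f(0.7308, -0.8246) = 2*0.7308^2 + 3*(-0.8246)^2 = 3.1078


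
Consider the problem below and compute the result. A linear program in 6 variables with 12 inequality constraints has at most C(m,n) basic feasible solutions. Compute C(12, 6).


Each vertex corresponds to some choice of n active constraints out of m, so the number of vertices is at most C(m, n) = m! / (n!(m-n)!).
m = 12, n = 6
Numerator: 12 * 11 * 10 * 9 * 8 * 7
Denominator: 6! = 720
C(12, 6) = 924


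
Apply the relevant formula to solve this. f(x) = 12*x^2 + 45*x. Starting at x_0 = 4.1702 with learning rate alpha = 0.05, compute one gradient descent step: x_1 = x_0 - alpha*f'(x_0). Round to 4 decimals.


We compute the gradient at x_0 and apply the update.
f'(x) = 24*x + 45
f'(4.1702) = 24*4.1702 + 45 = 145.0848
x_1 = 4.1702 - 0.05*145.0848 = -3.084


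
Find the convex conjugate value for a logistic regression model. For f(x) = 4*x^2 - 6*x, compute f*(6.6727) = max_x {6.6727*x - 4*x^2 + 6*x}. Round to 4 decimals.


f*(y) = sup_x {y*x - a*x^2 - b*x} = sup_x {(y-b)*x - a*x^2}
FOC: (y - b) - 2a*x = 0 => x* = (y - b)/(2a)
x* = (6.6727 + 6)/(2*4) = 1.5841
f*(6.6727) = (y-b)^2/(4a) = (6.6727 + 6)^2/(4*4)
= 160.5973/16 = 10.0373


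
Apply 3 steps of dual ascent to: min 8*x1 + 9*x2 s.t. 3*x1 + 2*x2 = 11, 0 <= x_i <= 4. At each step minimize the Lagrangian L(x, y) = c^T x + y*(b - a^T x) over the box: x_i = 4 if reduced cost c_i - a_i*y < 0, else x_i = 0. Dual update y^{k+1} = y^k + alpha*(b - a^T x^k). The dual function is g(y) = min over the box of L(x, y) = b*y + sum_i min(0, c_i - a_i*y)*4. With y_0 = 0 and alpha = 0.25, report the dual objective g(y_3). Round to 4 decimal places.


Dual ascent for LP: min 8*x1 + 9*x2, 3*x1 + 2*x2 = 11, 0 <= x_i <= 4
Step 1: y^k = 0.0, reduced costs: (8.0, 9.0)
  x^k = (0.0, 0.0), subgradient = b - a^T x = 11.0
  y^{k+1} = 0.0 + 0.25*11.0 = 2.75
Step 2: y^k = 2.75, reduced costs: (-0.25, 3.5)
  x^k = (4.0, 0.0), subgradient = b - a^T x = -1.0
  y^{k+1} = 2.75 + 0.25*-1.0 = 2.5
Step 3: y^k = 2.5, reduced costs: (0.5, 4.0)
  x^k = (0.0, 0.0), subgradient = b - a^T x = 11.0
  y^{k+1} = 2.5 + 0.25*11.0 = 5.25
Dual objective at y_3 = 5.25: reduced costs (-7.75, -1.5), box minimizer x = (4.0, 4.0)
g(y_3) = b*y + (c1 - a1*y)*x1 + (c2 - a2*y)*x2 = 11*5.25 + (-7.75)*4.0 + (-1.5)*4.0 = 57.75 - 31.0 - 6.0 = 20.75


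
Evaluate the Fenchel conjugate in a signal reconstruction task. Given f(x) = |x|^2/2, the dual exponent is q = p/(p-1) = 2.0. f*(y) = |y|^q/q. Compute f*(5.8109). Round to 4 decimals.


The conjugate exponent q satisfies 1/p + 1/q = 1.
p = 2, so q = 2/(2 - 1) = 2.0
|y|^q = 5.8109^2.0 = 33.7666
f*(5.8109) = 33.7666 / 2.0 = 16.8833


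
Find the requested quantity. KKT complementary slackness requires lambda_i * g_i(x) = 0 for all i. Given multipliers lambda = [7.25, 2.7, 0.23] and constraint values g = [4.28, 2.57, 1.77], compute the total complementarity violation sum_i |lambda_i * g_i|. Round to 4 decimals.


KKT complementary slackness check:
lambda_1 * g_1 = 7.25 * 4.28 = 31.03
lambda_2 * g_2 = 2.7 * 2.57 = 6.939
lambda_3 * g_3 = 0.23 * 1.77 = 0.4071
Total violation = 31.03 + 6.939 + 0.4071 = 38.3761


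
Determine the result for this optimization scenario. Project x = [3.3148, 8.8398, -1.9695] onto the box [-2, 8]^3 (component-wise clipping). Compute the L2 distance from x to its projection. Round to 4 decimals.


Project each component onto [-2, 8].
clip(3.3148) = 3.3148, clip(8.8398) = 8.0, clip(-1.9695) = -1.9695
Projection = [3.3148, 8.0, -1.9695]
Squared diffs: [0.0, 0.7053, 0.0]
Distance = sqrt(0.7053) = 0.8398


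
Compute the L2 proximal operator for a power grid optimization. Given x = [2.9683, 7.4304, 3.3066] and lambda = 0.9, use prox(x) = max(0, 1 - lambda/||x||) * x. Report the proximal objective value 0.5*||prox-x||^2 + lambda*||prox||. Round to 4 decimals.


Step 1: Compute ||x||.
||x|| = 8.6577
Step 2: Compute scaling factor.
scale = max(0, 1 - 0.9/8.6577) = 0.896
Step 3: prox(x) = [2.6597, 6.658, 2.9629]
||prox(x)|| = 7.7577
Step 4: Proximal objective.
0.5*||prox-x||^2 = 0.405
lambda*||prox|| = 6.9819
Total = 7.3869


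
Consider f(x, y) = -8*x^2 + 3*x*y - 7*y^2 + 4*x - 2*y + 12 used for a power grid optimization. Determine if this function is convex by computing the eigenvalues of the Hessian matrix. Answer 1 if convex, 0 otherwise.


The Hessian of f(x,y) = -8*x^2 + 3*x*y - 7*y^2 + 4*x - 2*y + 12 is:
H = [[-16, 3], [3, -14]]
Trace = -16 - 14 = -30
Determinant = -16*-14 - (3)^2 = 215
Discriminant = (-30)^2 - 4*215 = 40.0
Eigenvalues: lambda_1 = -18.1623, lambda_2 = -11.8377
The function is not convex.

0


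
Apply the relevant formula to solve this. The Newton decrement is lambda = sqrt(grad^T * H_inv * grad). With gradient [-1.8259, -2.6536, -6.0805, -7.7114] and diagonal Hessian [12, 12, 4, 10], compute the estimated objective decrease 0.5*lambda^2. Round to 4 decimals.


Step 1: H is diagonal, so H^(-1) * g = [-0.1522, -0.2211, -1.5201, -0.7711].
Step 2: g^T H^(-1) g = sum_i g_i^2 / H_ii
  = (-1.8259)^2/12 + (-2.6536)^2/12 + (-6.0805)^2/4 + (-7.7114)^2/10
  = 0.2778 + 0.5868 + 9.2431 + 5.9466 = 16.0543
Step 3: Objective decrease = 0.5 * g^T H^(-1) g = 8.0272


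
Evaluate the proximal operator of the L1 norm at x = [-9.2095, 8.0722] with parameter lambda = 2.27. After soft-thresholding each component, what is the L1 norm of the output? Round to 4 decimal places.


Soft-thresholding with lambda = 2.27:
prox(-9.2095) = sign(-9.2095)*max(|-9.2095| - 2.27, 0) = -6.9395
prox(8.0722) = sign(8.0722)*max(|8.0722| - 2.27, 0) = 5.8022
prox(x) = [-6.9395, 5.8022]
||prox(x)||_1 = 6.9395 + 5.8022 = 12.7417


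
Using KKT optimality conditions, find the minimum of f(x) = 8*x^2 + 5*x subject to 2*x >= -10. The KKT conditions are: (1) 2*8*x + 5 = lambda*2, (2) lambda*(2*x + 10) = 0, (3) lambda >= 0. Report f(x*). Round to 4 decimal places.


Step 1: Try lambda = 0 (constraint inactive).
Stationarity: 2*8*x + 5 = 0
x* = -5/(2*8) = -0.3125
Check constraint: 2*-0.3125 = -0.625 >= -10 -- satisfied.
Step 2: Compute optimal value.
f(x*) = 8*(-0.3125)^2 + 5*(-0.3125) = -0.7813


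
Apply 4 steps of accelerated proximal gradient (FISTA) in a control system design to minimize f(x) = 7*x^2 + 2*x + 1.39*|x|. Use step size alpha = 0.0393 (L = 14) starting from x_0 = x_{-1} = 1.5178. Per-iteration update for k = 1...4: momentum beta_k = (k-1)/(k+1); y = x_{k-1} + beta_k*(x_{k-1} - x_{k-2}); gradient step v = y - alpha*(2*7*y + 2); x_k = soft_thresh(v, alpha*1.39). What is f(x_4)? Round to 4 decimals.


FISTA on f(x) = 7*x^2 + 2*x + 1.39*|x|
L = 14, alpha = 0.0393
Iteration 1: beta = 0.0, y = 1.5178 + 0.0*(1.5178 - 1.5178) = 1.5178
  grad(y) = 23.2492, v = y - alpha*grad = 0.6041
  prox(v) = soft_thresh(0.6041, 0.0546) = 0.5495
Iteration 2: beta = 0.3333, y = 0.5495 + 0.3333*(0.5495 - 1.5178) = 0.2267
  grad(y) = 5.1739, v = y - alpha*grad = 0.0234
  prox(v) = soft_thresh(0.0234, 0.0546) = 0.0
Iteration 3: beta = 0.5, y = 0.0 + 0.5*(0.0 - 0.5495) = -0.2747
  grad(y) = -1.8464, v = y - alpha*grad = -0.2022
  prox(v) = soft_thresh(-0.2022, 0.0546) = -0.1476
Iteration 4: beta = 0.6, y = -0.1476 + 0.6*(-0.1476 - 0.0) = -0.2361
  grad(y) = -1.3051, v = y - alpha*grad = -0.1848
  prox(v) = soft_thresh(-0.1848, 0.0546) = -0.1302
f(x_4) = 7*(-0.1302)^2 + 2*(-0.1302) + 1.39*|-0.1302| = 0.0392


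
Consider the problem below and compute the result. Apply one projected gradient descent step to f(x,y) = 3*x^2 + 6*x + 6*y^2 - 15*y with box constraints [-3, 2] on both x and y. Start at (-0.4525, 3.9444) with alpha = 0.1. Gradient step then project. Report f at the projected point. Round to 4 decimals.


Step 1: Compute gradient at (-0.4525, 3.9444).
grad_x = 2*3*-0.4525 + 6 = 3.285
grad_y = 2*6*3.9444 - 15 = 32.3328
Step 2: Gradient step.
x_raw = -0.4525 - 0.1*3.285 = -0.781
y_raw = 3.9444 - 0.1*32.3328 = 0.7111
Step 3: Project onto [-3, 2].
x_proj = clip(-0.781) = -0.781
y_proj = clip(0.7111) = 0.7111
Step 4: Evaluate f.
f(-0.781, 0.7111) = -10.4888


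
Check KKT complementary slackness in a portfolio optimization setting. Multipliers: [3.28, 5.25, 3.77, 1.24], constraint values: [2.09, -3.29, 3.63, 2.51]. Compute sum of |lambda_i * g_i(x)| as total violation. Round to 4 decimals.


KKT complementary slackness check:
lambda_1 * g_1 = 3.28 * 2.09 = 6.8552
lambda_2 * g_2 = 5.25 * -3.29 = -17.2725
lambda_3 * g_3 = 3.77 * 3.63 = 13.6851
lambda_4 * g_4 = 1.24 * 2.51 = 3.1124
Total violation = 6.8552 + 17.2725 + 13.6851 + 3.1124 = 40.9252


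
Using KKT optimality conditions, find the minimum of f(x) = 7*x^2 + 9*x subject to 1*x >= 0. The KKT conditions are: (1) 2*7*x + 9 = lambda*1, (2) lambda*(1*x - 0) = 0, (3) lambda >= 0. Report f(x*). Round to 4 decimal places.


Step 1: Try lambda = 0 (constraint inactive).
x_unc = -9/(2*7) = -0.6429
Check: 1*-0.6429 = -0.6429 < 0 -- violated!
Step 2: Constraint must be active: 1*x = 0
x* = 0/1 = 0.0
lambda = (2*7*0.0 + 9)/1 = 9.0
Step 3: Compute optimal value.
f(x*) = 7*0.0^2 + 9*0.0 = 0.0


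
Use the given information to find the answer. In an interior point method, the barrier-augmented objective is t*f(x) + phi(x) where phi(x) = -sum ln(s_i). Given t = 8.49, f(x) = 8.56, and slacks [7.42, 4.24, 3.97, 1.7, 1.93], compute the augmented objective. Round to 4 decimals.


Step 1: Compute log-barrier.
ln values: [2.0042, 1.4446, 1.3788, 0.5306, 0.6575]
phi = -(2.0042 + 1.4446 + 1.3788 + 0.5306 + 0.6575) = -6.0157
Step 2: Compute augmented objective.
t*f(x) = 8.49*8.56 = 72.6744
Total = 72.6744 - 6.0157 = 66.6587


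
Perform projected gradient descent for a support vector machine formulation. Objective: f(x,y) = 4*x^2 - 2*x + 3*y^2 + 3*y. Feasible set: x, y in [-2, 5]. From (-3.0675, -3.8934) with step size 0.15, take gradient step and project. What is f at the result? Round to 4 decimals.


Step 1: Compute gradient at (-3.0675, -3.8934).
grad_x = 2*4*-3.0675 - 2 = -26.54
grad_y = 2*3*-3.8934 + 3 = -20.3604
Step 2: Gradient step.
x_raw = -3.0675 - 0.15*-26.54 = 0.9135
y_raw = -3.8934 - 0.15*-20.3604 = -0.8393
Step 3: Project onto [-2, 5].
x_proj = clip(0.9135) = 0.9135
y_proj = clip(-0.8393) = -0.8393
Step 4: Evaluate f.
f(0.9135, -0.8393) = 1.1064


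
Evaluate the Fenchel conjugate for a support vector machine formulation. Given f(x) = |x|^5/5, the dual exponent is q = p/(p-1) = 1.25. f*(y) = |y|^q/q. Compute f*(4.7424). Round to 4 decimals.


The conjugate exponent q satisfies 1/p + 1/q = 1.
p = 5, so q = 5/(5 - 1) = 1.25
|y|^q = 4.7424^1.25 = 6.9984
f*(4.7424) = 6.9984 / 1.25 = 5.5987


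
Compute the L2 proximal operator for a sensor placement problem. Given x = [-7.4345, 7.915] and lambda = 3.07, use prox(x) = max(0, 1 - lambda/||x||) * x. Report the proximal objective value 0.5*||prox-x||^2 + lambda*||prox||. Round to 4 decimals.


Step 1: Compute ||x||.
||x|| = 10.8591
Step 2: Compute scaling factor.
scale = max(0, 1 - 3.07/10.8591) = 0.7173
Step 3: prox(x) = [-5.3327, 5.6773]
||prox(x)|| = 7.7891
Step 4: Proximal objective.
0.5*||prox-x||^2 = 4.7125
lambda*||prox|| = 23.9125
Total = 28.6248


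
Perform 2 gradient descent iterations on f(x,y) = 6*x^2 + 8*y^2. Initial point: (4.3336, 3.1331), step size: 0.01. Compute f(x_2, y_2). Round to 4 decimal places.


Gradient descent on f(x,y) = 6*x^2 + 8*y^2.
Starting point: (4.3336, 3.1331), alpha = 0.01
Step 1: grad_x = 2*6*4.3336 = 52.0032, grad_y = 2*8*3.1331 = 50.1296
  x_1 = 4.3336 - 0.01*52.0032 = 3.8136
  y_1 = 3.1331 - 0.01*50.1296 = 2.6318
Step 2: grad_x = 2*6*3.8136 = 45.7628, grad_y = 2*8*2.6318 = 42.1089
  x_2 = 3.8136 - 0.01*45.7628 = 3.3559
  y_2 = 2.6318 - 0.01*42.1089 = 2.2107
f(3.3559, 2.2107) = 6*3.3559^2 + 8*2.2107^2 = 106.6721


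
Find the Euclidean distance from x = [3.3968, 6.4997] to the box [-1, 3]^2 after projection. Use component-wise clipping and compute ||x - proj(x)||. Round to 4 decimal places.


Project each component onto [-1, 3].
clip(3.3968) = 3.0, clip(6.4997) = 3.0
Projection = [3.0, 3.0]
Squared diffs: [0.1575, 12.2479]
Distance = sqrt(12.4054) = 3.5221


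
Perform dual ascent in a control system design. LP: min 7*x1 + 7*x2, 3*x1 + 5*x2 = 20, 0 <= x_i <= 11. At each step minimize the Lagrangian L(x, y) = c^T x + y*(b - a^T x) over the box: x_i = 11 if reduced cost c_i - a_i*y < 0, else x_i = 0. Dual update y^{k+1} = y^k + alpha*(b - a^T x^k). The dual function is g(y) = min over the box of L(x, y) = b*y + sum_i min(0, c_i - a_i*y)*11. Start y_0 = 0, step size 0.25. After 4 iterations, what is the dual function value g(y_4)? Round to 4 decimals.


Dual ascent for LP: min 7*x1 + 7*x2, 3*x1 + 5*x2 = 20, 0 <= x_i <= 11
Step 1: y^k = 0.0, reduced costs: (7.0, 7.0)
  x^k = (0.0, 0.0), subgradient = b - a^T x = 20.0
  y^{k+1} = 0.0 + 0.25*20.0 = 5.0
Step 2: y^k = 5.0, reduced costs: (-8.0, -18.0)
  x^k = (11.0, 11.0), subgradient = b - a^T x = -68.0
  y^{k+1} = 5.0 + 0.25*-68.0 = -12.0
Step 3: y^k = -12.0, reduced costs: (43.0, 67.0)
  x^k = (0.0, 0.0), subgradient = b - a^T x = 20.0
  y^{k+1} = -12.0 + 0.25*20.0 = -7.0
Step 4: y^k = -7.0, reduced costs: (28.0, 42.0)
  x^k = (0.0, 0.0), subgradient = b - a^T x = 20.0
  y^{k+1} = -7.0 + 0.25*20.0 = -2.0
Dual objective at y_4 = -2.0: reduced costs (13.0, 17.0), box minimizer x = (0.0, 0.0)
g(y_4) = b*y + (c1 - a1*y)*x1 + (c2 - a2*y)*x2 = 20*(-2.0) + 13.0*0.0 + 17.0*0.0 = -40.0 + 0.0 + 0.0 = -40.0


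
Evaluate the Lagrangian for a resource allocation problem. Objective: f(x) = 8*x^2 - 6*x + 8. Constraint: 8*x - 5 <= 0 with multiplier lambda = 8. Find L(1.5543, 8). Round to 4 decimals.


Step 1: Evaluate f(x).
f(1.5543) = 8*1.5543^2 - 6*1.5543 + 8 = 18.001
Step 2: Evaluate g(x).
g(1.5543) = 8*1.5543 - 5 = 7.4344
Step 3: Compute Lagrangian.
L = 18.001 + 8*7.4344 = 77.4762


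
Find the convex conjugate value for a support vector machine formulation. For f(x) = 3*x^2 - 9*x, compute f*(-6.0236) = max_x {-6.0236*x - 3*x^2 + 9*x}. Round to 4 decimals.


f*(y) = sup_x {y*x - a*x^2 - b*x} = sup_x {(y-b)*x - a*x^2}
FOC: (y - b) - 2a*x = 0 => x* = (y - b)/(2a)
x* = (-6.0236 + 9)/(2*3) = 0.4961
f*(-6.0236) = (y-b)^2/(4a) = (-6.0236 + 9)^2/(4*3)
= 8.859/12 = 0.7382


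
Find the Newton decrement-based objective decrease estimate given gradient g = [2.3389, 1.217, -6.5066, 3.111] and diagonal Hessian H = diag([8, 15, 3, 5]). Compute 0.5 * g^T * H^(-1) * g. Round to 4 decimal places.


Step 1: H is diagonal, so H^(-1) * g = [0.2924, 0.0811, -2.1689, 0.6222].
Step 2: g^T H^(-1) g = sum_i g_i^2 / H_ii
  = (2.3389)^2/8 + (1.217)^2/15 + (-6.5066)^2/3 + (3.111)^2/5
  = 0.6838 + 0.0987 + 14.1119 + 1.9357 = 16.8302
Step 3: Objective decrease = 0.5 * g^T H^(-1) g = 8.4151


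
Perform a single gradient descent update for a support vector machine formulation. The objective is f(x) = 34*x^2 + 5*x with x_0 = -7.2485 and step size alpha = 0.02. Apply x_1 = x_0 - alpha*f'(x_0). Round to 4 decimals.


We compute the gradient at x_0 and apply the update.
f'(x) = 68*x + 5
f'(-7.2485) = 68*-7.2485 + 5 = -487.898
x_1 = -7.2485 - 0.02*-487.898 = 2.5095


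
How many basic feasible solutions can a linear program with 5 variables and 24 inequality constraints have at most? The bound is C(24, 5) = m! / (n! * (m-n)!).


Each vertex corresponds to some choice of n active constraints out of m, so the number of vertices is at most C(m, n) = m! / (n!(m-n)!).
m = 24, n = 5
Numerator: 24 * 23 * 22 * 21 * 20
Denominator: 5! = 120
C(24, 5) = 42504


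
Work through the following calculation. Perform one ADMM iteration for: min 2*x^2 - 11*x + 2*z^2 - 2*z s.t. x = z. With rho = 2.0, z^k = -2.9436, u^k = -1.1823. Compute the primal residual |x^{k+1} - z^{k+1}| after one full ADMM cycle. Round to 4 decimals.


ADMM iteration with rho = 2.0, z^k = -2.9436, u^k = -1.1823
Step 1: x-update.
Minimize 2*x^2 - 11*x + (2.0/2)*(x + 2.9436 - 1.1823)^2
FOC: (2*2 + 2.0)*x = 11 + 2.0*(-2.9436 + 1.1823)
x^{k+1} = 1.2462
Step 2: z-update.
Minimize 2*z^2 - 2*z + (2.0/2)*(1.2462 - z - 1.1823)^2
FOC: (2*2 + 2.0)*z = 2 + 2.0*(1.2462 - 1.1823)
z^{k+1} = 0.3546
Step 3: u-update.
u^{k+1} = -1.1823 + 1.2462 - 0.3546 = -0.2907
Step 4: Primal residual = |1.2462 - 0.3546| = 0.8916


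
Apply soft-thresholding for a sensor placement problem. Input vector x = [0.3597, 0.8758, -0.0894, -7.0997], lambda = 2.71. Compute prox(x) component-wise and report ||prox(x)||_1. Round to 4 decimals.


Soft-thresholding with lambda = 2.71:
prox(0.3597) = sign(0.3597)*max(|0.3597| - 2.71, 0) = 0.0
prox(0.8758) = sign(0.8758)*max(|0.8758| - 2.71, 0) = 0.0
prox(-0.0894) = sign(-0.0894)*max(|-0.0894| - 2.71, 0) = 0.0
prox(-7.0997) = sign(-7.0997)*max(|-7.0997| - 2.71, 0) = -4.3897
prox(x) = [0.0, 0.0, 0.0, -4.3897]
||prox(x)||_1 = 0.0 + 0.0 + 0.0 + 4.3897 = 4.3897


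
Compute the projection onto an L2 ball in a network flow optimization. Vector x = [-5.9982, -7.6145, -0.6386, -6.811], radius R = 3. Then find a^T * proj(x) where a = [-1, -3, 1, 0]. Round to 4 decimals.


Step 1: Compute ||x|| (intermediates to 6 decimals).
||x|| = sqrt((-5.9982)^2 + (-7.6145)^2 + (-0.6386)^2 + (-6.811)^2) = 11.864086
Step 2: Project.
Since ||x|| > R, scale = R/||x|| = 3/11.864086 = 0.252864, proj(x) = scale * x
proj(x) = [-1.516729, -1.925433, -0.161479, -1.722257]
Step 3: Dot product.
a^T * proj(x) = -1*(-1.516729) - 3*(-1.925433) + 1*(-0.161479) + 0*(-1.722257) = 7.1315


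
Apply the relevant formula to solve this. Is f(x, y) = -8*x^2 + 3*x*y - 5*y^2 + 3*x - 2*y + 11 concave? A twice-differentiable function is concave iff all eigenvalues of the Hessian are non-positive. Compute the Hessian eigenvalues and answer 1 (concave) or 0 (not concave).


The Hessian of f(x,y) = -8*x^2 + 3*x*y - 5*y^2 + 3*x - 2*y + 11 is:
H = [[-16, 3], [3, -10]]
Trace = -16 - 10 = -26
Determinant = -16*-10 - (3)^2 = 151
Discriminant = (-26)^2 - 4*151 = 72.0
Eigenvalues: lambda_1 = -17.2426, lambda_2 = -8.7574
The function is concave.

1


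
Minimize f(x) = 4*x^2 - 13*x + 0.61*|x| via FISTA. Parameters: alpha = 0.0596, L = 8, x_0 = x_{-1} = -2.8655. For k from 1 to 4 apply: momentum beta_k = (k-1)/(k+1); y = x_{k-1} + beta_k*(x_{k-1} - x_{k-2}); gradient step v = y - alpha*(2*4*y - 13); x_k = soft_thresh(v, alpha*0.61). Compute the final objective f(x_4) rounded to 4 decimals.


FISTA on f(x) = 4*x^2 - 13*x + 0.61*|x|
L = 8, alpha = 0.0596
Iteration 1: beta = 0.0, y = -2.8655 + 0.0*(-2.8655 + 2.8655) = -2.8655
  grad(y) = -35.924, v = y - alpha*grad = -0.7244
  prox(v) = soft_thresh(-0.7244, 0.0364) = -0.6881
Iteration 2: beta = 0.3333, y = -0.6881 + 0.3333*(-0.6881 + 2.8655) = 0.0377
  grad(y) = -12.6981, v = y - alpha*grad = 0.7945
  prox(v) = soft_thresh(0.7945, 0.0364) = 0.7582
Iteration 3: beta = 0.5, y = 0.7582 + 0.5*(0.7582 + 0.6881) = 1.4813
  grad(y) = -1.1495, v = y - alpha*grad = 1.5498
  prox(v) = soft_thresh(1.5498, 0.0364) = 1.5135
Iteration 4: beta = 0.6, y = 1.5135 + 0.6*(1.5135 - 0.7582) = 1.9666
  grad(y) = 2.7331, v = y - alpha*grad = 1.8037
  prox(v) = soft_thresh(1.8037, 0.0364) = 1.7674
f(x_4) = 4*1.7674^2 - 13*1.7674 + 0.61*|1.7674| = -9.4033


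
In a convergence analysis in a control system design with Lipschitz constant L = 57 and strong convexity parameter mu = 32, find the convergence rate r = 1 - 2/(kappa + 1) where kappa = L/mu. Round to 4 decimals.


Step 1: Compute the condition number.
kappa = L/mu = 57/32 = 1.7813
Step 2: Compute the convergence rate.
r = 1 - 2/(kappa + 1) = 1 - 2*mu/(L + mu) = (L - mu)/(L + mu) = 25/89 = 0.2809


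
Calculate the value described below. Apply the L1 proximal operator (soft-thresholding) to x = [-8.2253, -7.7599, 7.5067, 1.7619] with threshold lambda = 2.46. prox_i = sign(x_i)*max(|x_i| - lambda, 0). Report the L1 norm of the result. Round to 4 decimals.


Soft-thresholding with lambda = 2.46:
prox(-8.2253) = sign(-8.2253)*max(|-8.2253| - 2.46, 0) = -5.7653
prox(-7.7599) = sign(-7.7599)*max(|-7.7599| - 2.46, 0) = -5.2999
prox(7.5067) = sign(7.5067)*max(|7.5067| - 2.46, 0) = 5.0467
prox(1.7619) = sign(1.7619)*max(|1.7619| - 2.46, 0) = 0.0
prox(x) = [-5.7653, -5.2999, 5.0467, 0.0]
||prox(x)||_1 = 5.7653 + 5.2999 + 5.0467 + 0.0 = 16.1119


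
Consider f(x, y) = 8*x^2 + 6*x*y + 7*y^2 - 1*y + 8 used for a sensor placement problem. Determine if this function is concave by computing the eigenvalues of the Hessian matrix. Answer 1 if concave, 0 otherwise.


The Hessian of f(x,y) = 8*x^2 + 6*x*y + 7*y^2 - 1*y + 8 is:
H = [[16, 6], [6, 14]]
Trace = 16 + 14 = 30
Determinant = 16*14 - (6)^2 = 188
Discriminant = (30)^2 - 4*188 = 148.0
Eigenvalues: lambda_1 = 8.9172, lambda_2 = 21.0828
The function is not concave.

0


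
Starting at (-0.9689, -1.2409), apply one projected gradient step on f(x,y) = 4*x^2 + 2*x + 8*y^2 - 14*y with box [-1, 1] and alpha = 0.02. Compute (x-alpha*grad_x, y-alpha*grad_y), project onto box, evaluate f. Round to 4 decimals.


Step 1: Compute gradient at (-0.9689, -1.2409).
grad_x = 2*4*-0.9689 + 2 = -5.7512
grad_y = 2*8*-1.2409 - 14 = -33.8544
Step 2: Gradient step.
x_raw = -0.9689 - 0.02*-5.7512 = -0.8539
y_raw = -1.2409 - 0.02*-33.8544 = -0.5638
Step 3: Project onto [-1, 1].
x_proj = clip(-0.8539) = -0.8539
y_proj = clip(-0.5638) = -0.5638
Step 4: Evaluate f.
f(-0.8539, -0.5638) = 11.6451


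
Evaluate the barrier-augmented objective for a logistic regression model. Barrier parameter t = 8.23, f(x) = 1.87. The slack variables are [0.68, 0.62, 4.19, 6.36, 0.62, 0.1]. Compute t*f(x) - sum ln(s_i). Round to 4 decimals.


Step 1: Compute log-barrier.
ln values: [-0.3857, -0.478, 1.4327, 1.85, -0.478, -2.3026]
phi = -(-0.3857 - 0.478 + 1.4327 + 1.85 - 0.478 - 2.3026) = 0.3616
Step 2: Compute augmented objective.
t*f(x) = 8.23*1.87 = 15.3901
Total = 15.3901 + 0.3616 = 15.7517


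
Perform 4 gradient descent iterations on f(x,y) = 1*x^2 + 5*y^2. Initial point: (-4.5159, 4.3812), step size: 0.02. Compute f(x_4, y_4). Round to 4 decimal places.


Gradient descent on f(x,y) = 1*x^2 + 5*y^2.
Starting point: (-4.5159, 4.3812), alpha = 0.02
Step 1: grad_x = 2*1*-4.5159 = -9.0318, grad_y = 2*5*4.3812 = 43.812
  x_1 = -4.5159 - 0.02*-9.0318 = -4.3353
  y_1 = 4.3812 - 0.02*43.812 = 3.505
Step 2: grad_x = 2*1*-4.3353 = -8.6705, grad_y = 2*5*3.505 = 35.0496
  x_2 = -4.3353 - 0.02*-8.6705 = -4.1619
  y_2 = 3.505 - 0.02*35.0496 = 2.804
Step 3: grad_x = 2*1*-4.1619 = -8.3237, grad_y = 2*5*2.804 = 28.0397
  x_3 = -4.1619 - 0.02*-8.3237 = -3.9954
  y_3 = 2.804 - 0.02*28.0397 = 2.2432
Step 4: grad_x = 2*1*-3.9954 = -7.9908, grad_y = 2*5*2.2432 = 22.4317
  x_4 = -3.9954 - 0.02*-7.9908 = -3.8356
  y_4 = 2.2432 - 0.02*22.4317 = 1.7945
f(-3.8356, 1.7945) = 1*(-3.8356)^2 + 5*1.7945^2 = 30.8134


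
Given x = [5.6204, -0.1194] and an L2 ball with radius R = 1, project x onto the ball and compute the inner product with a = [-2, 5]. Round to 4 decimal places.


Step 1: Compute ||x|| (intermediates to 6 decimals).
||x|| = sqrt(5.6204^2 + (-0.1194)^2) = 5.621668
Step 2: Project.
Since ||x|| > R, scale = R/||x|| = 1/5.621668 = 0.177883, proj(x) = scale * x
proj(x) = [0.999774, -0.021239]
Step 3: Dot product.
a^T * proj(x) = -2*0.999774 + 5*(-0.021239) = -2.1057


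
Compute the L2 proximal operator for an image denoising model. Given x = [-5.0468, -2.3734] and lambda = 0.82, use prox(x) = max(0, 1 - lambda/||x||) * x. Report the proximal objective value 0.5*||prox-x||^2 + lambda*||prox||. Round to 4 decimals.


Step 1: Compute ||x||.
||x|| = 5.577
Step 2: Compute scaling factor.
scale = max(0, 1 - 0.82/5.577) = 0.853
Step 3: prox(x) = [-4.3048, -2.0244]
||prox(x)|| = 4.757
Step 4: Proximal objective.
0.5*||prox-x||^2 = 0.3362
lambda*||prox|| = 3.9007
Total = 4.237


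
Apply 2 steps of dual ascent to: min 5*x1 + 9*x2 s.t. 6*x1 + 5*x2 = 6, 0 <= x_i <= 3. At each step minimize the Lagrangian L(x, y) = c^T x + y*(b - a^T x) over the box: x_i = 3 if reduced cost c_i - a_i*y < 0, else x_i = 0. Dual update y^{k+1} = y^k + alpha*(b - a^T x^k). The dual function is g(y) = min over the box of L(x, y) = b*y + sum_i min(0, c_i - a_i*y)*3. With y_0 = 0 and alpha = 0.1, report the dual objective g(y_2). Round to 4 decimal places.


Dual ascent for LP: min 5*x1 + 9*x2, 6*x1 + 5*x2 = 6, 0 <= x_i <= 3
Step 1: y^k = 0.0, reduced costs: (5.0, 9.0)
  x^k = (0.0, 0.0), subgradient = b - a^T x = 6.0
  y^{k+1} = 0.0 + 0.1*6.0 = 0.6
Step 2: y^k = 0.6, reduced costs: (1.4, 6.0)
  x^k = (0.0, 0.0), subgradient = b - a^T x = 6.0
  y^{k+1} = 0.6 + 0.1*6.0 = 1.2
Dual objective at y_2 = 1.2: reduced costs (-2.2, 3.0), box minimizer x = (3.0, 0.0)
g(y_2) = b*y + (c1 - a1*y)*x1 + (c2 - a2*y)*x2 = 6*1.2 + (-2.2)*3.0 + 3.0*0.0 = 7.2 - 6.6 + 0.0 = 0.6


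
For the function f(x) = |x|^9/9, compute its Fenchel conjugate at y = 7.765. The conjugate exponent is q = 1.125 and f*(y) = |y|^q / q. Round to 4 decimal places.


The conjugate exponent q satisfies 1/p + 1/q = 1.
p = 9, so q = 9/(9 - 1) = 1.125
|y|^q = 7.765^1.125 = 10.0325
f*(7.765) = 10.0325 / 1.125 = 8.9178


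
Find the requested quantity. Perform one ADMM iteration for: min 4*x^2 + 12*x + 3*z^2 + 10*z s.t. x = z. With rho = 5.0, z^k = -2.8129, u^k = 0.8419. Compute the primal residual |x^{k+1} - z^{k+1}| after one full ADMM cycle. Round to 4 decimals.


ADMM iteration with rho = 5.0, z^k = -2.8129, u^k = 0.8419
Step 1: x-update.
Minimize 4*x^2 + 12*x + (5.0/2)*(x + 2.8129 + 0.8419)^2
FOC: (2*4 + 5.0)*x = -12 + 5.0*(-2.8129 - 0.8419)
x^{k+1} = -2.3288
Step 2: z-update.
Minimize 3*z^2 + 10*z + (5.0/2)*(-2.3288 - z + 0.8419)^2
FOC: (2*3 + 5.0)*z = -10 + 5.0*(-2.3288 + 0.8419)
z^{k+1} = -1.5849
Step 3: u-update.
u^{k+1} = 0.8419 - 2.3288 + 1.5849 = 0.0981
Step 4: Primal residual = |-2.3288 + 1.5849| = 0.7438


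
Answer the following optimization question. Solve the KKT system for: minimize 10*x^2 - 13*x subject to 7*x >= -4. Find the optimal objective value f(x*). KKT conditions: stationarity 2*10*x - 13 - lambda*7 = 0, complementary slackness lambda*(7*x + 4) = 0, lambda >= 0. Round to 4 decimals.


Step 1: Try lambda = 0 (constraint inactive).
Stationarity: 2*10*x - 13 = 0
x* = 13/(2*10) = 0.65
Check constraint: 7*0.65 = 4.55 >= -4 -- satisfied.
Step 2: Compute optimal value.
f(x*) = 10*0.65^2 - 13*0.65 = -4.225


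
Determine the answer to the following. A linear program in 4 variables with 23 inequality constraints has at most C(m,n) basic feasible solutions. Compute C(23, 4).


Each vertex corresponds to some choice of n active constraints out of m, so the number of vertices is at most C(m, n) = m! / (n!(m-n)!).
m = 23, n = 4
Numerator: 23 * 22 * 21 * 20
Denominator: 4! = 24
C(23, 4) = 8855


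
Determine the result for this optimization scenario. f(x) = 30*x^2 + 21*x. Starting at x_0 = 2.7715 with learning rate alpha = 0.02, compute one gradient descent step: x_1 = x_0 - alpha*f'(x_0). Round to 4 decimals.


We compute the gradient at x_0 and apply the update.
f'(x) = 60*x + 21
f'(2.7715) = 60*2.7715 + 21 = 187.29
x_1 = 2.7715 - 0.02*187.29 = -0.9743


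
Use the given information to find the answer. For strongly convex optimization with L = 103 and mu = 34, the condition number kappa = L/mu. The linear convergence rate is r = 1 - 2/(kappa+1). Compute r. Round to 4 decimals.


Step 1: Compute the condition number.
kappa = L/mu = 103/34 = 3.0294
Step 2: Compute the convergence rate.
r = 1 - 2/(kappa + 1) = 1 - 2*mu/(L + mu) = (L - mu)/(L + mu) = 69/137 = 0.5036


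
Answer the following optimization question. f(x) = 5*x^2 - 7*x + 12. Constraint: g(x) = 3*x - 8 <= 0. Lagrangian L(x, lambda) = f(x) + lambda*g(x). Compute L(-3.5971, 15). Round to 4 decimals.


Step 1: Evaluate f(x).
f(-3.5971) = 5*(-3.5971)^2 - 7*(-3.5971) + 12 = 101.8753
Step 2: Evaluate g(x).
g(-3.5971) = 3*-3.5971 - 8 = -18.7913
Step 3: Compute Lagrangian.
L = 101.8753 + 15*-18.7913 = -179.9942


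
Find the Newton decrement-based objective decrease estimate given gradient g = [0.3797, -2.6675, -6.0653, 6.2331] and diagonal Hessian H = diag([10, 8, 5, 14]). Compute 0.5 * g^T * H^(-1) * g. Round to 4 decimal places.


Step 1: H is diagonal, so H^(-1) * g = [0.038, -0.3334, -1.2131, 0.4452].
Step 2: g^T H^(-1) g = sum_i g_i^2 / H_ii
  = (0.3797)^2/10 + (-2.6675)^2/8 + (-6.0653)^2/5 + (6.2331)^2/14
  = 0.0144 + 0.8894 + 7.3576 + 2.7751 = 11.0365
Step 3: Objective decrease = 0.5 * g^T H^(-1) g = 5.5183


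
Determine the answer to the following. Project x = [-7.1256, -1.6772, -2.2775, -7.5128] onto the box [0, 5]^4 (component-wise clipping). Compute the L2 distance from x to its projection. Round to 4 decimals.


Project each component onto [0, 5].
clip(-7.1256) = 0.0, clip(-1.6772) = 0.0, clip(-2.2775) = 0.0, clip(-7.5128) = 0.0
Projection = [0.0, 0.0, 0.0, 0.0]
Squared diffs: [50.7742, 2.813, 5.187, 56.4422]
Distance = sqrt(115.2164) = 10.7339


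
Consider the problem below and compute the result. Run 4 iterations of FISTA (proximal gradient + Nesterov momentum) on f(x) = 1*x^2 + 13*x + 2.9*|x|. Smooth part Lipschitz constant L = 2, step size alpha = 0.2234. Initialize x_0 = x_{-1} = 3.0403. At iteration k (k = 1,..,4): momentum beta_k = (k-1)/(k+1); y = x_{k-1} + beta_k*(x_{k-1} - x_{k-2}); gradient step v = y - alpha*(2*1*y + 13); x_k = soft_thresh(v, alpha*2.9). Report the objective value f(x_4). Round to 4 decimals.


FISTA on f(x) = 1*x^2 + 13*x + 2.9*|x|
L = 2, alpha = 0.2234
Iteration 1: beta = 0.0, y = 3.0403 + 0.0*(3.0403 - 3.0403) = 3.0403
  grad(y) = 19.0806, v = y - alpha*grad = -1.2223
  prox(v) = soft_thresh(-1.2223, 0.6479) = -0.5744
Iteration 2: beta = 0.3333, y = -0.5744 + 0.3333*(-0.5744 - 3.0403) = -1.7794
  grad(y) = 9.4413, v = y - alpha*grad = -3.8885
  prox(v) = soft_thresh(-3.8885, 0.6479) = -3.2407
Iteration 3: beta = 0.5, y = -3.2407 + 0.5*(-3.2407 + 0.5744) = -4.5738
  grad(y) = 3.8524, v = y - alpha*grad = -5.4344
  prox(v) = soft_thresh(-5.4344, 0.6479) = -4.7866
Iteration 4: beta = 0.6, y = -4.7866 + 0.6*(-4.7866 + 3.2407) = -5.7141
  grad(y) = 1.5718, v = y - alpha*grad = -6.0652
  prox(v) = soft_thresh(-6.0652, 0.6479) = -5.4174
f(x_4) = 1*(-5.4174)^2 + 13*(-5.4174) + 2.9*|-5.4174| = -25.3675
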